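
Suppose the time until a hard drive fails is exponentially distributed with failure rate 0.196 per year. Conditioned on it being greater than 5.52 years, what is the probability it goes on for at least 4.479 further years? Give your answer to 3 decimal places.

By the memoryless property, P(X > 5.52+4.479 | X > 5.52) = P(X > 4.479).
P(X > 4.479) = e^(−0.87788) ≈ 0.416.

0.416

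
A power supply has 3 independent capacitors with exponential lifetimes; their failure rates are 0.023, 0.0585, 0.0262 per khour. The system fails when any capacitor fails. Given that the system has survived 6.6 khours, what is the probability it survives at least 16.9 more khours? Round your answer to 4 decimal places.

Time to first failure ~ Exp(Σλ) with Σλ = 0.1077.
By memorylessness, P(T > 6.6+16.9 | T > 6.6) = P(T > 16.9) = e^(−0.1077·16.9) ≈ 0.1620.

0.1620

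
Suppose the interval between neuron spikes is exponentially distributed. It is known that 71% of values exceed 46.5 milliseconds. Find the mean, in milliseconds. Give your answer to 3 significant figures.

136

e^(−λ·46.5) = 0.71 ⇒ λ = −ln(0.71)/46.5 = 0.00736538.
Mean = 1/λ = 135.77 milliseconds.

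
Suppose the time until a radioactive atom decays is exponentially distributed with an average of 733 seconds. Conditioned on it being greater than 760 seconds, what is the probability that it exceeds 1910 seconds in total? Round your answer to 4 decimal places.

The rate is λ = 1/733 = 0.00136426 per second.
The exponential is memoryless, so the remaining time is again Exp(λ): the condition X > 760 is irrelevant.
P(X > 1150) = e^(−1.5689) ≈ 0.2083.

0.2083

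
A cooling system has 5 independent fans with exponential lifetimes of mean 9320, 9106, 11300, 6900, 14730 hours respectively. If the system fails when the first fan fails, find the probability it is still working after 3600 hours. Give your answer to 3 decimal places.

0.155

The first failure time is exponential with rate Σλ_i = 1/9320 + 1/9106 + 1/11300 + 1/6900 + 1/14730 = 0.000518426 per hour.
P(min > 3600) = e^(−0.000518426·3600) = e^(−1.8663) ≈ 0.155.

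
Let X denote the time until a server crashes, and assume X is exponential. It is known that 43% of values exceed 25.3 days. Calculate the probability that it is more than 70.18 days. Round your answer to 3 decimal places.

0.096

e^(−λ·25.3) = 0.43 ⇒ λ = −ln(0.43)/25.3 = 0.0333585.
P(X > 70.18) = e^(−0.0333585·70.18) = e^(−2.3411) ≈ 0.096.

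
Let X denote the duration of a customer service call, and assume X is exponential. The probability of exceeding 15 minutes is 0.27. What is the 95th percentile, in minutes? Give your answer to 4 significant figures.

e^(−λ·15) = 0.27 ⇒ λ = −ln(0.27)/15 = 0.0872889.
95th percentile: 1 − e^(−λt) = 0.95, t = −ln(0.05)/λ = 34.3197 minutes.

34.32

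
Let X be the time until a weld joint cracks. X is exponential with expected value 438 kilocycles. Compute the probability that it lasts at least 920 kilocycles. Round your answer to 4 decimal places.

The rate is λ = 1/438 = 0.00228311 per kilocycle.
P(X > 920) = e^(−λ·920) = e^(−2.1005) ≈ 0.1224.

0.1224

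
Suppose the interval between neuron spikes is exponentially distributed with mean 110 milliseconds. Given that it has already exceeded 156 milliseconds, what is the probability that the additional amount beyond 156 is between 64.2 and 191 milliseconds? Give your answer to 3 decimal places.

The rate is λ = 1/110 = 0.00909091 per millisecond.
Memoryless: the residual past 156 is again Exp(λ).
P(64.2 < residual < 191) = e^(−λ·64.2) − e^(−λ·191) = 0.55787 − 0.17616 ≈ 0.382.

0.382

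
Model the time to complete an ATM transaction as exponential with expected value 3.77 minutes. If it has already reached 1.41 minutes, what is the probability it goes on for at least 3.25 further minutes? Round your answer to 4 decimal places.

The rate is λ = 1/3.77 = 0.265252 per minute.
By the memoryless property, P(X > 1.41+3.25 | X > 1.41) = P(X > 3.25).
P(X > 3.25) = e^(−0.86207) ≈ 0.4223.

0.4223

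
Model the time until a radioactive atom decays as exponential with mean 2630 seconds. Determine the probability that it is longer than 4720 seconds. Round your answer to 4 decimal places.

0.1662

The rate is λ = 1/2630 = 0.000380228 per second.
P(X > 4720) = e^(−λ·4720) = e^(−1.7947) ≈ 0.1662.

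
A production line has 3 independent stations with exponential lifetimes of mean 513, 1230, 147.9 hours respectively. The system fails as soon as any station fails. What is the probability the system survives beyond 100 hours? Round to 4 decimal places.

0.3858

The first failure time is exponential with rate Σλ_i = 1/513 + 1/1230 + 1/147.9 = 0.00952365 per hour.
P(min > 100) = e^(−0.00952365·100) = e^(−0.95237) ≈ 0.3858.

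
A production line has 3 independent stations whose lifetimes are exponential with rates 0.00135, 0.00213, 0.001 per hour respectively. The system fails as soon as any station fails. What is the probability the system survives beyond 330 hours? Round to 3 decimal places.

0.228

The time to first failure is exponential with rate Σλ = 0.00135 + 0.00213 + 0.001 = 0.00448.
P(min > 330) = e^(−0.00448·330) = e^(−1.4784) ≈ 0.228.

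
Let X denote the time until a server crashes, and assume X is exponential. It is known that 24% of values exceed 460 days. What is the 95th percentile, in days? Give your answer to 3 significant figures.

966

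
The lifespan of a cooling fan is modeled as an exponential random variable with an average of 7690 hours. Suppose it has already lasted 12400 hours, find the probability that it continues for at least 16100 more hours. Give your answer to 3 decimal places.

The rate is λ = 1/7690 = 0.000130039 per hour.
P(X > s+t | X > s) = e^(−λ(s+t))/e^(−λs) = e^(−λt), independent of s = 12400.
P(X > 16100) = e^(−2.0936) ≈ 0.123.

0.123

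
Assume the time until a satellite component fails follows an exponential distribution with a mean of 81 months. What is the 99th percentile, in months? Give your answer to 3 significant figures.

The rate is λ = 1/81 = 0.0123457 per month.
Set 1 − e^(−λt) = 0.99, so t = −ln(0.01)/λ = 4.6052/0.0123457 ≈ 373.019 months.

373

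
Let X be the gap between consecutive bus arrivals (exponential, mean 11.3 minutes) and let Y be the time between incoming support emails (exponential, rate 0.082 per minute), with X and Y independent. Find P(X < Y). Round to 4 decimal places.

0.5190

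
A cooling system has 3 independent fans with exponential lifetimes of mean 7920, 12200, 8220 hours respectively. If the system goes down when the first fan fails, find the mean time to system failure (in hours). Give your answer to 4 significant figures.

The first failure time is exponential with rate Σλ_i = 1/7920 + 1/12200 + 1/8220 = 0.000329884 per hour.
E[min] = 1/Σλ = 1/0.000329884 = 3031.37 hours.

3031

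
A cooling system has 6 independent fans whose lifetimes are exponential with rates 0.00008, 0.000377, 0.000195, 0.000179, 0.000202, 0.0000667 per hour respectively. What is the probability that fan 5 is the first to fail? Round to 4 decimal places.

0.1837

The time to first failure is exponential with rate Σλ = 0.00008 + 0.000377 + 0.000195 + 0.000179 + 0.000202 + 0.0000667 = 0.0010997.
P(fan 5 first) = λ_5/Σλ = 0.000202/0.0010997 ≈ 0.1837.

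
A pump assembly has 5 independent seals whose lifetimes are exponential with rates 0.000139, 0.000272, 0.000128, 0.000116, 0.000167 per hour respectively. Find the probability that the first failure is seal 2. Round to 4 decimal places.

The time to first failure is exponential with rate Σλ = 0.000139 + 0.000272 + 0.000128 + 0.000116 + 0.000167 = 0.000822.
P(seal 2 first) = λ_2/Σλ = 0.000272/0.000822 ≈ 0.3309.

0.3309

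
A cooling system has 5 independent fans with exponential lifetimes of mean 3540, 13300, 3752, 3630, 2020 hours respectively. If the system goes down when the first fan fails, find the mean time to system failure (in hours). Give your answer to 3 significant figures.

The first failure time is exponential with rate Σλ_i = 1/3540 + 1/13300 + 1/3752 + 1/3630 + 1/2020 = 0.00139473 per hour.
E[min] = 1/Σλ = 1/0.00139473 = 716.985 hours.

717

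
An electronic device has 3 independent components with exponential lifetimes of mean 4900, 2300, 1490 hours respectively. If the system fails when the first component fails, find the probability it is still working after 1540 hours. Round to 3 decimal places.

The first failure time is exponential with rate Σλ_i = 1/4900 + 1/2300 + 1/1490 = 0.00131001 per hour.
P(min > 1540) = e^(−0.00131001·1540) = e^(−2.0174) ≈ 0.133.

0.133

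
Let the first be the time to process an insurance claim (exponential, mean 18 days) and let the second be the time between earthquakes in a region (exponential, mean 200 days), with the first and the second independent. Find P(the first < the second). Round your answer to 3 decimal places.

λ_1 = 1/18 = 0.0555556, λ_2 = 1/200 = 0.005.
For independent exponentials, P(the first < the second) = λ_1/(λ_1+λ_2) = 0.0555556/0.0605556 ≈ 0.917.

0.917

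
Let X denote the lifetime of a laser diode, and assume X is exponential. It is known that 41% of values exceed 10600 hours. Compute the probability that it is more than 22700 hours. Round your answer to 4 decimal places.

e^(−λ·10600) = 0.41 ⇒ λ = −ln(0.41)/10600 = 0.000084113.
P(X > 22700) = e^(−0.000084113·22700) = e^(−1.9094) ≈ 0.1482.

0.1482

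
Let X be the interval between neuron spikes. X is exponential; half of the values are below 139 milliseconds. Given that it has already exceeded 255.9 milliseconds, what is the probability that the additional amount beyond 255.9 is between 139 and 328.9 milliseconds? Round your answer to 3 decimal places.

For an exponential, median = ln(2)/λ, so λ = ln 2 / 139 = 0.00498667 per millisecond.
Memoryless: the residual past 255.9 is again Exp(λ).
P(139 < residual < 328.9) = e^(−λ·139) − e^(−λ·328.9) = 0.50000 − 0.19396 ≈ 0.306.

0.306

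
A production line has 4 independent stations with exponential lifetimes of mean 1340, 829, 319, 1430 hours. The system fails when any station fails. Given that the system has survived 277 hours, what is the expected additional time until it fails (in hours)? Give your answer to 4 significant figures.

172.8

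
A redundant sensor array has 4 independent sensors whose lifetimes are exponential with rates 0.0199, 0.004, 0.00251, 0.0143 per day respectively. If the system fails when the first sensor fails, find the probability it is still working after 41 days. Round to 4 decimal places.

0.1884

The time to first failure is exponential with rate Σλ = 0.0199 + 0.004 + 0.00251 + 0.0143 = 0.04071.
P(min > 41) = e^(−0.04071·41) = e^(−1.6691) ≈ 0.1884.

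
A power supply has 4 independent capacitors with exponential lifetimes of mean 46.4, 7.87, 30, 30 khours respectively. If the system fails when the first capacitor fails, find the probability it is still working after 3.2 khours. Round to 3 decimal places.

0.502

The first failure time is exponential with rate Σλ_i = 1/46.4 + 1/7.87 + 1/30 + 1/30 = 0.215283 per khour.
P(min > 3.2) = e^(−0.215283·3.2) = e^(−0.68891) ≈ 0.502.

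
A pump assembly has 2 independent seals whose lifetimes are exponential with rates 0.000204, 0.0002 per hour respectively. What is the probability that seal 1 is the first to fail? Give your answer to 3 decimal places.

0.505

The time to first failure is exponential with rate Σλ = 0.000204 + 0.0002 = 0.000404.
P(seal 1 first) = λ_1/Σλ = 0.000204/0.000404 ≈ 0.505.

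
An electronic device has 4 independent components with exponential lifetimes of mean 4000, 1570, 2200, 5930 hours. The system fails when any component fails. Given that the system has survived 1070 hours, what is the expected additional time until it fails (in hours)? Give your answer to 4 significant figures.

First-failure rate Σλ = 1/4000 + 1/1570 + 1/2200 + 1/5930 = 0.00151012.
By memorylessness the expected residual is 1/Σλ = 662.198 hours, regardless of the 1070 already elapsed.

662.2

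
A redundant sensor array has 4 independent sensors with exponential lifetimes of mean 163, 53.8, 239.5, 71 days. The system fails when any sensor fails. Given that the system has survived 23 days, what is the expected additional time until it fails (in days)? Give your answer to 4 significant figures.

23.27

First-failure rate Σλ = 1/163 + 1/53.8 + 1/239.5 + 1/71 = 0.0429822.
By memorylessness the expected residual is 1/Σλ = 23.2654 days, regardless of the 23 already elapsed.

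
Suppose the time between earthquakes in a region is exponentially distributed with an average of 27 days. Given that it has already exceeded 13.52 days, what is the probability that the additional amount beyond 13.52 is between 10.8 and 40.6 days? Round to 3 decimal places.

0.448

The rate is λ = 1/27 = 0.037037 per day.
Memoryless: the residual past 13.52 is again Exp(λ).
P(10.8 < residual < 40.6) = e^(−λ·10.8) − e^(−λ·40.6) = 0.67032 − 0.22231 ≈ 0.448.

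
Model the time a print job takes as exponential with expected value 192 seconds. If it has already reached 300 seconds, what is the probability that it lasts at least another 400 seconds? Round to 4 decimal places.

0.1245

The rate is λ = 1/192 = 0.00520833 per second.
By the memoryless property, P(X > 300+400 | X > 300) = P(X > 400).
P(X > 400) = e^(−2.0833) ≈ 0.1245.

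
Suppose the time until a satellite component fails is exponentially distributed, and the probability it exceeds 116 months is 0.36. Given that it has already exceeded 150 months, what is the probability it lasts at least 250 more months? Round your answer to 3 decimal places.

From e^(−λ·116) = 0.36, λ = −ln(0.36)/116 = 0.00880734.
Memoryless: P(X > 150+250 | X > 150) = P(X > 250) = e^(−0.00880734·250) ≈ 0.111.

0.111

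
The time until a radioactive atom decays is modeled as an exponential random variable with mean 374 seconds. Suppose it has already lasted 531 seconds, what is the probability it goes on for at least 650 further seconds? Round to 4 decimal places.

0.1759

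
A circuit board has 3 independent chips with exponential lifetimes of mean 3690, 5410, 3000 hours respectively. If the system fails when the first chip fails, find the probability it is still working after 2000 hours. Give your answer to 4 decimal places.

0.2063

The first failure time is exponential with rate Σλ_i = 1/3690 + 1/5410 + 1/3000 = 0.000789179 per hour.
P(min > 2000) = e^(−0.000789179·2000) = e^(−1.5784) ≈ 0.2063.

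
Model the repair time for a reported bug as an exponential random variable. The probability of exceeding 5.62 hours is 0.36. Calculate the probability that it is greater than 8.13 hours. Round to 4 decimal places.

e^(−λ·5.62) = 0.36 ⇒ λ = −ln(0.36)/5.62 = 0.181788.
P(X > 8.13) = e^(−0.181788·8.13) = e^(−1.4779) ≈ 0.2281.

0.2281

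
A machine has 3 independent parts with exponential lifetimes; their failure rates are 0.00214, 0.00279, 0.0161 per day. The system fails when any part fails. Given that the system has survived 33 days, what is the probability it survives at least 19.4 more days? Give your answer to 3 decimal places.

0.665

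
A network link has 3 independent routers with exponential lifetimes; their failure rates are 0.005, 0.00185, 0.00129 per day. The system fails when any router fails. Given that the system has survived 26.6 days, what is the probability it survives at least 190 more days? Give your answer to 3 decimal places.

Time to first failure ~ Exp(Σλ) with Σλ = 0.00814.
By memorylessness, P(T > 26.6+190 | T > 26.6) = P(T > 190) = e^(−0.00814·190) ≈ 0.213.

0.213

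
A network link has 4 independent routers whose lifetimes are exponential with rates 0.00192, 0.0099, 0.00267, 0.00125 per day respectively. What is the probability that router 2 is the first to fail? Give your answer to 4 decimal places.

The time to first failure is exponential with rate Σλ = 0.00192 + 0.0099 + 0.00267 + 0.00125 = 0.01574.
P(router 2 first) = λ_2/Σλ = 0.0099/0.01574 ≈ 0.6290.

0.6290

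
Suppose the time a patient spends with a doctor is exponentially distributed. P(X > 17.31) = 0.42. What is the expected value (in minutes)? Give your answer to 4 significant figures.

19.95

e^(−λ·17.31) = 0.42 ⇒ λ = −ln(0.42)/17.31 = 0.0501156.
Mean = 1/λ = 19.9539 minutes.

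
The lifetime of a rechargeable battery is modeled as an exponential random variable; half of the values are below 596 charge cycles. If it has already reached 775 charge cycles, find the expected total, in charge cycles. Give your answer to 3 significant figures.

For an exponential, median = ln(2)/λ, so λ = ln 2 / 596 = 0.001163 per charge cycle.
By memorylessness, E[X | X > 775] = 775 + 1/λ = 775 + 859.846 = 1634.85 charge cycles.

1630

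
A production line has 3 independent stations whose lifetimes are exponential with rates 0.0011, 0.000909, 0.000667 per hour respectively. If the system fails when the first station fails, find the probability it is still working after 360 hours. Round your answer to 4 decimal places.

0.3816

The time to first failure is exponential with rate Σλ = 0.0011 + 0.000909 + 0.000667 = 0.002676.
P(min > 360) = e^(−0.002676·360) = e^(−0.96336) ≈ 0.3816.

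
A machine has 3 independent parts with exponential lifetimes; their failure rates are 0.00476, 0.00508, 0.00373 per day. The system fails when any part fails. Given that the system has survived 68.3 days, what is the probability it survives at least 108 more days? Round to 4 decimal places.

Time to first failure ~ Exp(Σλ) with Σλ = 0.01357.
By memorylessness, P(T > 68.3+108 | T > 68.3) = P(T > 108) = e^(−0.01357·108) ≈ 0.2309.

0.2309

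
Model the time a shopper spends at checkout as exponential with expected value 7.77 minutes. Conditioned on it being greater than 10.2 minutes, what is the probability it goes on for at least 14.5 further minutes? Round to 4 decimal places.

The rate is λ = 1/7.77 = 0.1287 per minute.
By the memoryless property, P(X > 10.2+14.5 | X > 10.2) = P(X > 14.5).
P(X > 14.5) = e^(−1.8662) ≈ 0.1547.

0.1547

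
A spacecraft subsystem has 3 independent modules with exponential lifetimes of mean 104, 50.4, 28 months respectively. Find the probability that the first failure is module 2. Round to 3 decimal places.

0.304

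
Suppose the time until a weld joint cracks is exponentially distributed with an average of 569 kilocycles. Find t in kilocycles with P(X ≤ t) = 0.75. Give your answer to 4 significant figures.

The rate is λ = 1/569 = 0.00175747 per kilocycle.
Set 1 − e^(−λt) = 0.75, so t = −ln(0.25)/λ = 1.3863/0.00175747 ≈ 788.801 kilocycles.

788.8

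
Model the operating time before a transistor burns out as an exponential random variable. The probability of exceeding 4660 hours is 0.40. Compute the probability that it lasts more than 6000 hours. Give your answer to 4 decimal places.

0.3073

e^(−λ·4660) = 0.40 ⇒ λ = −ln(0.40)/4660 = 0.000196629.
P(X > 6000) = e^(−0.000196629·6000) = e^(−1.1798) ≈ 0.3073.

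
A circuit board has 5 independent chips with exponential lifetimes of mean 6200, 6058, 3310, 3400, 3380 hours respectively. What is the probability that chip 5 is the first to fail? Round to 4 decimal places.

Rates: λ_i = 1/mean_i → 0.00016129, 0.000165071, 0.000302115, 0.000294118, 0.000295858; Σλ = 0.00121845.
P(chip 5 first) = λ_5/Σλ = 0.000295858/0.00121845 ≈ 0.2428.

0.2428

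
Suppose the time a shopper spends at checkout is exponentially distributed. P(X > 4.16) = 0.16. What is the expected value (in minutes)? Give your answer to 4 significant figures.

e^(−λ·4.16) = 0.16 ⇒ λ = −ln(0.16)/4.16 = 0.440524.
Mean = 1/λ = 2.27002 minutes.

2.270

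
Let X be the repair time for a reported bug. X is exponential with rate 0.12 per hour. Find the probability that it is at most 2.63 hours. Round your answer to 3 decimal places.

0.271

P(X ≤ 2.63) = 1 − e^(−λ·2.63) = 1 − e^(−0.3156) ≈ 0.271.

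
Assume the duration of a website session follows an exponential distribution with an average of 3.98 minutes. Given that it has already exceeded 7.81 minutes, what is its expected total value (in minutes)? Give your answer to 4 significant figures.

11.79

The rate is λ = 1/3.98 = 0.251256 per minute.
By memorylessness, E[X | X > 7.81] = 7.81 + 1/λ = 7.81 + 3.98 = 11.79 minutes.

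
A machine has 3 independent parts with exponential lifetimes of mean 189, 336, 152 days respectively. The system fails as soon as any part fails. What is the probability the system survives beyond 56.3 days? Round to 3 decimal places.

The first failure time is exponential with rate Σλ_i = 1/189 + 1/336 + 1/152 = 0.0148461 per day.
P(min > 56.3) = e^(−0.0148461·56.3) = e^(−0.83584) ≈ 0.434.

0.434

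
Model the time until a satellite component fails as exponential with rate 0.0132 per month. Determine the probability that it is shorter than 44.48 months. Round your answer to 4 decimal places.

P(X ≤ 44.48) = 1 − e^(−λ·44.48) = 1 − e^(−0.58714) ≈ 0.4441.

0.4441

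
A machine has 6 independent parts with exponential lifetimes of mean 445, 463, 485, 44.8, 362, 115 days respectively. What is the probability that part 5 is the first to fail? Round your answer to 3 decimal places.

0.069

Rates: λ_i = 1/mean_i → 0.00224719, 0.00215983, 0.00206186, 0.0223214, 0.00276243, 0.00869565; Σλ = 0.0402484.
P(part 5 first) = λ_5/Σλ = 0.00276243/0.0402484 ≈ 0.069.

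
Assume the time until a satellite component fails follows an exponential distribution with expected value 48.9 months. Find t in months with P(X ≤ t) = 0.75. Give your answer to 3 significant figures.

67.8

The rate is λ = 1/48.9 = 0.0204499 per month.
Set 1 − e^(−λt) = 0.75, so t = −ln(0.25)/λ = 1.3863/0.0204499 ≈ 67.7898 months.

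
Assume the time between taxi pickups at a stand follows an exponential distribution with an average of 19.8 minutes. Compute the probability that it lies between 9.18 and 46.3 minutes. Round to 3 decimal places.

0.533

The rate is λ = 1/19.8 = 0.0505051 per minute.
P(9.18 < X < 46.3) = e^(−λ·9.18) − e^(−λ·46.3) = 0.62899 − 0.09648 ≈ 0.533.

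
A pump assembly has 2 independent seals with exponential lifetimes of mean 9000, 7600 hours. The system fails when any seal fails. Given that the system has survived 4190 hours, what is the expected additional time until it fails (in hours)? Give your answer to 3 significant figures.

First-failure rate Σλ = 1/9000 + 1/7600 = 0.00024269.
By memorylessness the expected residual is 1/Σλ = 4120.48 hours, regardless of the 4190 already elapsed.

4120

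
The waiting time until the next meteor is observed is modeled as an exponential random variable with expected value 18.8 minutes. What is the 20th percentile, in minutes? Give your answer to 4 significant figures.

The rate is λ = 1/18.8 = 0.0531915 per minute.
Set 1 − e^(−λt) = 0.2, so t = −ln(0.8)/λ = 0.22314/0.0531915 ≈ 4.1951 minutes.

4.195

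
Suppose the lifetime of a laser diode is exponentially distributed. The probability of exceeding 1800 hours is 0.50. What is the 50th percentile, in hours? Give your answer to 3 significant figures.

1800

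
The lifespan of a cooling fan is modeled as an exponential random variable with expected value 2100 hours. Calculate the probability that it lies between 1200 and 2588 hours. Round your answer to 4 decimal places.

0.2731

The rate is λ = 1/2100 = 0.00047619 per hour.
P(1200 < X < 2588) = e^(−λ·1200) − e^(−λ·2588) = 0.56472 − 0.29160 ≈ 0.2731.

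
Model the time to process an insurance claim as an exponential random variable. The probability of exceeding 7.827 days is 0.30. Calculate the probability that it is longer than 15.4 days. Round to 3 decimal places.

e^(−λ·7.827) = 0.30 ⇒ λ = −ln(0.30)/7.827 = 0.153823.
P(X > 15.4) = e^(−0.153823·15.4) = e^(−2.3689) ≈ 0.094.

0.094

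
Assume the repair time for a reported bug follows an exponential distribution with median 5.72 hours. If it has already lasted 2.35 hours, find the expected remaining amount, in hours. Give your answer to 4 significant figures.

8.252

For an exponential, median = ln(2)/λ, so λ = ln 2 / 5.72 = 0.12118 per hour.
By memorylessness, the remaining amount past any threshold is again Exp(λ) with mean 1/λ = 8.25222 hours.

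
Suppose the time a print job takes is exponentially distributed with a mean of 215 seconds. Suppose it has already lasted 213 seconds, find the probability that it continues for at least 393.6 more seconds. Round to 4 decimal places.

0.1603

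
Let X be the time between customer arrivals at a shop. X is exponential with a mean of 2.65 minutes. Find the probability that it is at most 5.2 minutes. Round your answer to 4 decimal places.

The rate is λ = 1/2.65 = 0.377358 per minute.
P(X ≤ 5.2) = 1 − e^(−λ·5.2) = 1 − e^(−1.9623) ≈ 0.8595.

0.8595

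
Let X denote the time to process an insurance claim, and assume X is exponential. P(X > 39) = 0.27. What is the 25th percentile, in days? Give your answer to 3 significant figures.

8.57

e^(−λ·39) = 0.27 ⇒ λ = −ln(0.27)/39 = 0.0335726.
25th percentile: 1 − e^(−λt) = 0.25, t = −ln(0.75)/λ = 8.56894 days.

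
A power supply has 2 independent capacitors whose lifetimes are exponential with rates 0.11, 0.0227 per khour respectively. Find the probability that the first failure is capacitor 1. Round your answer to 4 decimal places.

The time to first failure is exponential with rate Σλ = 0.11 + 0.0227 = 0.1327.
P(capacitor 1 first) = λ_1/Σλ = 0.11/0.1327 ≈ 0.8289.

0.8289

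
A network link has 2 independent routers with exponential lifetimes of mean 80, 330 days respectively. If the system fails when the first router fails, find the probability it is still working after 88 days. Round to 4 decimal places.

The first failure time is exponential with rate Σλ_i = 1/80 + 1/330 = 0.0155303 per day.
P(min > 88) = e^(−0.0155303·88) = e^(−1.3667) ≈ 0.2550.

0.2550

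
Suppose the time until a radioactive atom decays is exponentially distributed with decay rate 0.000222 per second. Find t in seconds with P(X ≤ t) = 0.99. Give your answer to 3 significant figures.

20700

Set 1 − e^(−λt) = 0.99, so t = −ln(0.01)/λ = 4.6052/0.000222 ≈ 20744 seconds.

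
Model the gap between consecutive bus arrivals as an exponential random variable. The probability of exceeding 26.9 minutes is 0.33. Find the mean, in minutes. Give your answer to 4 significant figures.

e^(−λ·26.9) = 0.33 ⇒ λ = −ln(0.33)/26.9 = 0.0412142.
Mean = 1/λ = 24.2635 minutes.

24.26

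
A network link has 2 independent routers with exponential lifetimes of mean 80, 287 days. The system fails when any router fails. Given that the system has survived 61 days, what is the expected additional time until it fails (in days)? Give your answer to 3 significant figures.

First-failure rate Σλ = 1/80 + 1/287 = 0.0159843.
By memorylessness the expected residual is 1/Σλ = 62.5613 days, regardless of the 61 already elapsed.

62.6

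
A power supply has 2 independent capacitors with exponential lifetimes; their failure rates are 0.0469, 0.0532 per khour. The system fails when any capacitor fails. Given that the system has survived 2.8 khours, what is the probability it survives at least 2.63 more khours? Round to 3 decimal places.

0.769

Time to first failure ~ Exp(Σλ) with Σλ = 0.1001.
By memorylessness, P(T > 2.8+2.63 | T > 2.8) = P(T > 2.63) = e^(−0.1001·2.63) ≈ 0.769.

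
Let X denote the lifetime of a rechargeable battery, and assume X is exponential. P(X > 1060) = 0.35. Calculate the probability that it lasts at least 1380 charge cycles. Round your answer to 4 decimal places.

0.2549

e^(−λ·1060) = 0.35 ⇒ λ = −ln(0.35)/1060 = 0.000990398.
P(X > 1380) = e^(−0.000990398·1380) = e^(−1.3667) ≈ 0.2549.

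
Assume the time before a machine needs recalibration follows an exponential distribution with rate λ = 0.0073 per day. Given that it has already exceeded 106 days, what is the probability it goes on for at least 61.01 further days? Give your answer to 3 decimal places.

By the memoryless property, P(X > 106+61.01 | X > 106) = P(X > 61.01).
P(X > 61.01) = e^(−0.44537) ≈ 0.641.

0.641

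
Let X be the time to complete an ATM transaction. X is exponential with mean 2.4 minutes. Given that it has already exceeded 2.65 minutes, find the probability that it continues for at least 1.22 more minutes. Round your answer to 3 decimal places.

The rate is λ = 1/2.4 = 0.416667 per minute.
The exponential is memoryless, so the remaining time is again Exp(λ): the condition X > 2.65 is irrelevant.
P(X > 1.22) = e^(−0.50833) ≈ 0.601.

0.601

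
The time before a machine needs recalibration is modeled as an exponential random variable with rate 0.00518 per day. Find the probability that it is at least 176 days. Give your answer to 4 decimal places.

0.4018

P(X > 176) = e^(−λ·176) = e^(−0.91168) ≈ 0.4018.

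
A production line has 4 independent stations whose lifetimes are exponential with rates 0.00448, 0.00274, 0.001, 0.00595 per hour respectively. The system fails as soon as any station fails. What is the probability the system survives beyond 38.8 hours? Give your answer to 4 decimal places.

The time to first failure is exponential with rate Σλ = 0.00448 + 0.00274 + 0.001 + 0.00595 = 0.01417.
P(min > 38.8) = e^(−0.01417·38.8) = e^(−0.5498) ≈ 0.5771.

0.5771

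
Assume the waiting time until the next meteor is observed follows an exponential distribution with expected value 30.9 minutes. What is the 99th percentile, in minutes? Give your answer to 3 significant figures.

The rate is λ = 1/30.9 = 0.0323625 per minute.
Set 1 − e^(−λt) = 0.99, so t = −ln(0.01)/λ = 4.6052/0.0323625 ≈ 142.3 minutes.

142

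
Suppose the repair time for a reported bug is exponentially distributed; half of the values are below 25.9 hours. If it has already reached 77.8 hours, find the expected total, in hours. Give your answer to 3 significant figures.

115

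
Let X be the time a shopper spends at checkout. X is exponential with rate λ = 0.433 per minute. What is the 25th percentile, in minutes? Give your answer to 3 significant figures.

Set 1 − e^(−λt) = 0.25, so t = −ln(0.75)/λ = 0.28768/0.433 ≈ 0.664393 minutes.

0.664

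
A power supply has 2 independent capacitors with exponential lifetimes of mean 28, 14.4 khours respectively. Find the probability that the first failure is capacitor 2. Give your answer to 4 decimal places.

Rates: λ_i = 1/mean_i → 0.0357143, 0.0694444; Σλ = 0.105159.
P(capacitor 2 first) = λ_2/Σλ = 0.0694444/0.105159 ≈ 0.6604.

0.6604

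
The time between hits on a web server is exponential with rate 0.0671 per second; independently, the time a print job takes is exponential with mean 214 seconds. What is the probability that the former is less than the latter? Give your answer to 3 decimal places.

λ_1 = 0.0671, λ_2 = 1/214 = 0.0046729.
For independent exponentials, P(the former < the latter) = λ_1/(λ_1+λ_2) = 0.0671/0.0717729 ≈ 0.935.

0.935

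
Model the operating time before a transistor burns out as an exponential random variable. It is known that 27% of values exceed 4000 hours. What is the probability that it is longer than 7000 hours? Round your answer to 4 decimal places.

0.1011

e^(−λ·4000) = 0.27 ⇒ λ = −ln(0.27)/4000 = 0.000327333.
P(X > 7000) = e^(−0.000327333·7000) = e^(−2.2913) ≈ 0.1011.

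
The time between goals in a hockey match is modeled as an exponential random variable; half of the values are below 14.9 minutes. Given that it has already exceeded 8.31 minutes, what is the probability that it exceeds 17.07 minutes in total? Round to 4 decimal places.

For an exponential, median = ln(2)/λ, so λ = ln 2 / 14.9 = 0.0465199 per minute.
By the memoryless property, P(X > 8.31+8.76 | X > 8.31) = P(X > 8.76).
P(X > 8.76) = e^(−0.40751) ≈ 0.6653.

0.6653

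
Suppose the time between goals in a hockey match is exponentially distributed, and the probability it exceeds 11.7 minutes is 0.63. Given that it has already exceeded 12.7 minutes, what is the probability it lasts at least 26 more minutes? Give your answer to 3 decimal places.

0.358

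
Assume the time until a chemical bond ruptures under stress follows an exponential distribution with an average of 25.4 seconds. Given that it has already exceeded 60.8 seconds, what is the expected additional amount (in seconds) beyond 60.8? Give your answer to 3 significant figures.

The rate is λ = 1/25.4 = 0.0393701 per second.
By memorylessness, the remaining amount past any threshold is again Exp(λ) with mean 1/λ = 25.4 seconds.

25.4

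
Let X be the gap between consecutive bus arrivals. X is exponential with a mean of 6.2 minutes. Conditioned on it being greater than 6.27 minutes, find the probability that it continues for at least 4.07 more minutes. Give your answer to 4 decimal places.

0.5187

The rate is λ = 1/6.2 = 0.16129 per minute.
P(X > s+t | X > s) = e^(−λ(s+t))/e^(−λs) = e^(−λt), independent of s = 6.27.
P(X > 4.07) = e^(−0.65645) ≈ 0.5187.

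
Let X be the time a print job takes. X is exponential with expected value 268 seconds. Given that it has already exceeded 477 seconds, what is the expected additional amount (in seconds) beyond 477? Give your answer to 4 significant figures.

The rate is λ = 1/268 = 0.00373134 per second.
By memorylessness, the remaining amount past any threshold is again Exp(λ) with mean 1/λ = 268 seconds.

268.0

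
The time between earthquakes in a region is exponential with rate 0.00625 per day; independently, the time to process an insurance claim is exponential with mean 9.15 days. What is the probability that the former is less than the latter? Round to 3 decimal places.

λ_1 = 0.00625, λ_2 = 1/9.15 = 0.10929.
For independent exponentials, P(the former < the latter) = λ_1/(λ_1+λ_2) = 0.00625/0.11554 ≈ 0.054.

0.054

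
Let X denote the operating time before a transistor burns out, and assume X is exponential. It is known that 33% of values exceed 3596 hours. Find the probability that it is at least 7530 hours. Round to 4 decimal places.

e^(−λ·3596) = 0.33 ⇒ λ = −ln(0.33)/3596 = 0.000308304.
P(X > 7530) = e^(−0.000308304·7530) = e^(−2.3215) ≈ 0.0981.

0.0981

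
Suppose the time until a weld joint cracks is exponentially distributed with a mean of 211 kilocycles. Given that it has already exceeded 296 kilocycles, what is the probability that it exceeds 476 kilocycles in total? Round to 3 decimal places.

0.426

The rate is λ = 1/211 = 0.00473934 per kilocycle.
The exponential is memoryless, so the remaining time is again Exp(λ): the condition X > 296 is irrelevant.
P(X > 180) = e^(−0.85308) ≈ 0.426.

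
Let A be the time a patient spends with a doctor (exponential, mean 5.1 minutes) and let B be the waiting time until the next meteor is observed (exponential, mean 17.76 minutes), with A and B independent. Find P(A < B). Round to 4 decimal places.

0.7769

λ_1 = 1/5.1 = 0.196078, λ_2 = 1/17.76 = 0.0563063.
For independent exponentials, P(A < B) = λ_1/(λ_1+λ_2) = 0.196078/0.252385 ≈ 0.7769.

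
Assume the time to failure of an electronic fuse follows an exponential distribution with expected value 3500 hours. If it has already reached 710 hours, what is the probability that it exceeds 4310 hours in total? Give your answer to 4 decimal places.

0.3575

The rate is λ = 1/3500 = 0.000285714 per hour.
The exponential is memoryless, so the remaining time is again Exp(λ): the condition X > 710 is irrelevant.
P(X > 3600) = e^(−1.0286) ≈ 0.3575.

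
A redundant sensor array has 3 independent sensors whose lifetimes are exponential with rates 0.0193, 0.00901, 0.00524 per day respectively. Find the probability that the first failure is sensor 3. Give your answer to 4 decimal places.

0.1562

The time to first failure is exponential with rate Σλ = 0.0193 + 0.00901 + 0.00524 = 0.03355.
P(sensor 3 first) = λ_3/Σλ = 0.00524/0.03355 ≈ 0.1562.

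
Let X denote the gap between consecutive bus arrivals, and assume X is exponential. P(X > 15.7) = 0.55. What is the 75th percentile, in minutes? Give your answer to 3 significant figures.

e^(−λ·15.7) = 0.55 ⇒ λ = −ln(0.55)/15.7 = 0.0380788.
75th percentile: 1 − e^(−λt) = 0.75, t = −ln(0.25)/λ = 36.4059 minutes.

36.4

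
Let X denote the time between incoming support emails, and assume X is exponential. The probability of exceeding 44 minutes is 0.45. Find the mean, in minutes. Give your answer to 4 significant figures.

55.10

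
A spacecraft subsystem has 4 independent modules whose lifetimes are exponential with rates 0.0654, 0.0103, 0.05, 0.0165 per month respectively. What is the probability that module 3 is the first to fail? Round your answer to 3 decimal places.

0.352

The time to first failure is exponential with rate Σλ = 0.0654 + 0.0103 + 0.05 + 0.0165 = 0.1422.
P(module 3 first) = λ_3/Σλ = 0.05/0.1422 ≈ 0.352.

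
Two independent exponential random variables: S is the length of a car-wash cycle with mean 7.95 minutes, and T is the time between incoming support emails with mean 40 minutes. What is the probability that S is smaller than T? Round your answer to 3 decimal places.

0.834

λ_1 = 1/7.95 = 0.125786, λ_2 = 1/40 = 0.025.
For independent exponentials, P(S < T) = λ_1/(λ_1+λ_2) = 0.125786/0.150786 ≈ 0.834.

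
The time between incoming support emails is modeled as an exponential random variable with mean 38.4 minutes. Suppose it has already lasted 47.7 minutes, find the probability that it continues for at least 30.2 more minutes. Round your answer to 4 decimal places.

The rate is λ = 1/38.4 = 0.0260417 per minute.
P(X > s+t | X > s) = e^(−λ(s+t))/e^(−λs) = e^(−λt), independent of s = 47.7.
P(X > 30.2) = e^(−0.78646) ≈ 0.4555.

0.4555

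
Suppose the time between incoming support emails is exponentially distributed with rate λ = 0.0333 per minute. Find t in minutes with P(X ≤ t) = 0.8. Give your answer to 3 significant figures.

Set 1 − e^(−λt) = 0.8, so t = −ln(0.2)/λ = 1.6094/0.0333 ≈ 48.3315 minutes.

48.3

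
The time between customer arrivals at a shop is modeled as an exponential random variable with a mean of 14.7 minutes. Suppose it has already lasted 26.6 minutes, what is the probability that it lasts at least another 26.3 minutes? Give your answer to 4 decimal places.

0.1671

The rate is λ = 1/14.7 = 0.0680272 per minute.
The exponential is memoryless, so the remaining time is again Exp(λ): the condition X > 26.6 is irrelevant.
P(X > 26.3) = e^(−1.7891) ≈ 0.1671.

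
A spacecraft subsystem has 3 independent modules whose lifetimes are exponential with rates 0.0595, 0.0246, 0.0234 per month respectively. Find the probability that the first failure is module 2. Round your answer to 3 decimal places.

0.229

The time to first failure is exponential with rate Σλ = 0.0595 + 0.0246 + 0.0234 = 0.1075.
P(module 2 first) = λ_2/Σλ = 0.0246/0.1075 ≈ 0.229.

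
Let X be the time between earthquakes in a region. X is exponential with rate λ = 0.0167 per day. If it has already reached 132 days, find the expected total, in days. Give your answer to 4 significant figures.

By memorylessness, E[X | X > 132] = 132 + 1/λ = 132 + 59.8802 = 191.88 days.

191.9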